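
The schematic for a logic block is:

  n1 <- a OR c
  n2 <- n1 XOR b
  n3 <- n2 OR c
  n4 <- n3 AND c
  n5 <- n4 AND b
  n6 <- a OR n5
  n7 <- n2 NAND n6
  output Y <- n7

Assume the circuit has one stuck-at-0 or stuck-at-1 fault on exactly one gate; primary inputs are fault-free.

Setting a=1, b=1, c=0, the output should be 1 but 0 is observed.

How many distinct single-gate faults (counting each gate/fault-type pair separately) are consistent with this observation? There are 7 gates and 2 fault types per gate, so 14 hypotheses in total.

Fault-free: n1=1, n2=0, n3=0, n4=0, n5=0, n6=1, n7=1 → 1. Observed 0.
  n1 stuck-at-0: output 0 ✓
  n1 stuck-at-1: output 1 ✗
  n2 stuck-at-0: output 1 ✗
  n2 stuck-at-1: output 0 ✓
  n3 stuck-at-0: output 1 ✗
  n3 stuck-at-1: output 1 ✗
  n4 stuck-at-0: output 1 ✗
  n4 stuck-at-1: output 1 ✗
  n5 stuck-at-0: output 1 ✗
  n5 stuck-at-1: output 1 ✗
  n6 stuck-at-0: output 1 ✗
  n6 stuck-at-1: output 1 ✗
  n7 stuck-at-0: output 0 ✓
  n7 stuck-at-1: output 1 ✗
Consistent faults: {n1 stuck-at-0, n2 stuck-at-1, n7 stuck-at-0} — 3 in all.

3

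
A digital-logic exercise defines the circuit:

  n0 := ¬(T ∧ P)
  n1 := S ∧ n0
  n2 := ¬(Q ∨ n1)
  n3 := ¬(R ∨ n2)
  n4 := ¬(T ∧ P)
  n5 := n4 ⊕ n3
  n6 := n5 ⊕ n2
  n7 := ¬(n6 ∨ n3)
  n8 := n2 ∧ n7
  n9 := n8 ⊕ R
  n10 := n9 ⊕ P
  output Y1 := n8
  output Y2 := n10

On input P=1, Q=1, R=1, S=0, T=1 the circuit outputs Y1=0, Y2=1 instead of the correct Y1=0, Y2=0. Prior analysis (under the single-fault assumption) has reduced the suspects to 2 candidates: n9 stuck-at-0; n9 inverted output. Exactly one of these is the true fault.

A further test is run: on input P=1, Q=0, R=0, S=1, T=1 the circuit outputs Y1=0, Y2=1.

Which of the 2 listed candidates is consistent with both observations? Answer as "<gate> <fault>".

n9 stuck-at-0

Evaluate each candidate on input P=1, Q=0, R=0, S=1, T=1:
  n9 stuck-at-0: n0=0, n1=0, n2=1, n3=0, n4=0, n5=0, n6=1, n7=0, n8=0, n9=0 [stuck-at-0], n10=1 → Y1=0, Y2=1 — matches
  n9 inverted output: n0=0, n1=0, n2=1, n3=0, n4=0, n5=0, n6=1, n7=0, n8=0, n9=1 [inverted output], n10=0 → Y1=0, Y2=0 — eliminated
Only n9 stuck-at-0 reproduces the observed Y1=0, Y2=1.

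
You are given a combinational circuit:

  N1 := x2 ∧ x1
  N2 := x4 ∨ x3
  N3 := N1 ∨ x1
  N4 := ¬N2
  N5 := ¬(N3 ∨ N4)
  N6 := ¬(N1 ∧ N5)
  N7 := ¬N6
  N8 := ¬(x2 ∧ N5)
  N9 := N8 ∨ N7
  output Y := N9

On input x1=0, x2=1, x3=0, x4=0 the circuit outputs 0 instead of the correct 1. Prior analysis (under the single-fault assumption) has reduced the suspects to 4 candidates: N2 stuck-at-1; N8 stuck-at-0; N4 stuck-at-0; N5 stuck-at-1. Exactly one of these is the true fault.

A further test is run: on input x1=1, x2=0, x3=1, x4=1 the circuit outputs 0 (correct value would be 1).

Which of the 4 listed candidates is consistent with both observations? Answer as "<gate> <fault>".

Evaluate each candidate on input x1=1, x2=0, x3=1, x4=1:
  N2 stuck-at-1: N1=0, N2=1 [stuck-at-1], N3=1, N4=0, N5=0, N6=1, N7=0, N8=1, N9=1 → 1 — eliminated
  N8 stuck-at-0: N1=0, N2=1, N3=1, N4=0, N5=0, N6=1, N7=0, N8=0 [stuck-at-0], N9=0 → 0 — matches
  N4 stuck-at-0: N1=0, N2=1, N3=1, N4=0 [stuck-at-0], N5=0, N6=1, N7=0, N8=1, N9=1 → 1 — eliminated
  N5 stuck-at-1: N1=0, N2=1, N3=1, N4=0, N5=1 [stuck-at-1], N6=1, N7=0, N8=1, N9=1 → 1 — eliminated
Only N8 stuck-at-0 reproduces the observed 0.

N8 stuck-at-0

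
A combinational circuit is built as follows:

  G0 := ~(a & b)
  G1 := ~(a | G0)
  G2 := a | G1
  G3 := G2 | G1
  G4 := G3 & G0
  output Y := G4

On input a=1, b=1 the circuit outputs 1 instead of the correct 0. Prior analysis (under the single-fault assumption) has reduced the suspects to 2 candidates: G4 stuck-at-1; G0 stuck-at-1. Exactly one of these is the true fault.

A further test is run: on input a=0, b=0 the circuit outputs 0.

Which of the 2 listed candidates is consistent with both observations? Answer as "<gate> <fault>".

G0 stuck-at-1

Evaluate each candidate on input a=0, b=0:
  G4 stuck-at-1: G0=1, G1=0, G2=0, G3=0, G4=1 [stuck-at-1] → 1 — eliminated
  G0 stuck-at-1: G0=1 [stuck-at-1], G1=0, G2=0, G3=0, G4=0 → 0 — matches
Only G0 stuck-at-1 reproduces the observed 0.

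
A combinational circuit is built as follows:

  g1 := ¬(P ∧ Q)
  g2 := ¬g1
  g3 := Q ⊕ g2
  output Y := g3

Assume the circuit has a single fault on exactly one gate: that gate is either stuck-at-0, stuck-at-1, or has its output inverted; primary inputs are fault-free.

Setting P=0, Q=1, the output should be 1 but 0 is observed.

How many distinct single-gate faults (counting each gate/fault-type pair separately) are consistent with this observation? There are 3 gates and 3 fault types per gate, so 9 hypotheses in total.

6

Fault-free: g1=1, g2=0, g3=1 → 1. Observed 0.
  g1 stuck-at-0: output 0 ✓
  g1 stuck-at-1: output 1 ✗
  g1 inverted output: output 0 ✓
  g2 stuck-at-0: output 1 ✗
  g2 stuck-at-1: output 0 ✓
  g2 inverted output: output 0 ✓
  g3 stuck-at-0: output 0 ✓
  g3 stuck-at-1: output 1 ✗
  g3 inverted output: output 0 ✓
Consistent faults: {g1 stuck-at-0, g1 inverted output, g2 stuck-at-1, g2 inverted output, g3 stuck-at-0, g3 inverted output} — 6 in all.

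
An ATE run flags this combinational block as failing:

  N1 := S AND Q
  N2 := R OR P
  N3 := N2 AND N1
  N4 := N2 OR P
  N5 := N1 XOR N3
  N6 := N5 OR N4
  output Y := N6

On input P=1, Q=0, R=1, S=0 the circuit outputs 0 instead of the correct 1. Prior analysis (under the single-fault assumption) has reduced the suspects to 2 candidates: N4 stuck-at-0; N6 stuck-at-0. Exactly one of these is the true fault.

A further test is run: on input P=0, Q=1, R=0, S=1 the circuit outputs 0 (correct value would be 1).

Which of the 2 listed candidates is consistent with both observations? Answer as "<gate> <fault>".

Evaluate each candidate on input P=0, Q=1, R=0, S=1:
  N4 stuck-at-0: N1=1, N2=0, N3=0, N4=0 [stuck-at-0], N5=1, N6=1 → 1 — eliminated
  N6 stuck-at-0: N1=1, N2=0, N3=0, N4=0, N5=1, N6=0 [stuck-at-0] → 0 — matches
Only N6 stuck-at-0 reproduces the observed 0.

N6 stuck-at-0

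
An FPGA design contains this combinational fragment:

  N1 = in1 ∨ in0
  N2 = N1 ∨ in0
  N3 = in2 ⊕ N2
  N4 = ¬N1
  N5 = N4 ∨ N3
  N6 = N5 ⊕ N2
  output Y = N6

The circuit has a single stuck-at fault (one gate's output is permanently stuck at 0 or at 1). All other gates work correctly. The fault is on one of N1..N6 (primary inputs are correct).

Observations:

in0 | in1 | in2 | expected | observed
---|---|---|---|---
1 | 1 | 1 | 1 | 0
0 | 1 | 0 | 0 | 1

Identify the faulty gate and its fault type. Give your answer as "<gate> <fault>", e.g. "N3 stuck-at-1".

Fault-free values for test 1 (in0=1, in1=1, in2=1): N1=1, N2=1, N3=0, N4=0, N5=0, N6=1, giving Y=1. Observed 0.
Test 1: faults giving observed 0 are {N1 stuck-at-0, N3 stuck-at-1, N4 stuck-at-1, N5 stuck-at-1, N6 stuck-at-0}.
Test 2 (in0=0, in1=1, in2=0): fault-free N1=1, N2=1, N3=1, N4=0, N5=1, N6=0 → 0; observed 1. Eliminates N3 stuck-at-1, N4 stuck-at-1, N5 stuck-at-1, N6 stuck-at-0.
Only N1 stuck-at-0 is consistent with every test.

N1 stuck-at-0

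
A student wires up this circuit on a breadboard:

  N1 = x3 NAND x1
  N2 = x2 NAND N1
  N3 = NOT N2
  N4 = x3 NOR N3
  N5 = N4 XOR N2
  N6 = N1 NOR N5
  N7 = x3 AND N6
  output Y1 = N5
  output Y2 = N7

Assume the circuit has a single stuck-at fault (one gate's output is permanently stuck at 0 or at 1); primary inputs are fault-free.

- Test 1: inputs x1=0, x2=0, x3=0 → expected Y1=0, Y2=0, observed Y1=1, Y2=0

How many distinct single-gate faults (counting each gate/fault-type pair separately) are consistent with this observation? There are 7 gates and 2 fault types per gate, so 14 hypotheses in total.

Fault-free: N1=1, N2=1, N3=0, N4=1, N5=0, N6=0, N7=0 → Y1=0, Y2=0. Observed Y1=1, Y2=0.
  N1 stuck-at-0: output Y1=0, Y2=0 ✗
  N1 stuck-at-1: output Y1=0, Y2=0 ✗
  N2 stuck-at-0: output Y1=0, Y2=0 ✗
  N2 stuck-at-1: output Y1=0, Y2=0 ✗
  N3 stuck-at-0: output Y1=0, Y2=0 ✗
  N3 stuck-at-1: output Y1=1, Y2=0 ✓
  N4 stuck-at-0: output Y1=1, Y2=0 ✓
  N4 stuck-at-1: output Y1=0, Y2=0 ✗
  N5 stuck-at-0: output Y1=0, Y2=0 ✗
  N5 stuck-at-1: output Y1=1, Y2=0 ✓
  N6 stuck-at-0: output Y1=0, Y2=0 ✗
  N6 stuck-at-1: output Y1=0, Y2=0 ✗
  N7 stuck-at-0: output Y1=0, Y2=0 ✗
  N7 stuck-at-1: output Y1=0, Y2=1 ✗
Consistent faults: {N3 stuck-at-1, N4 stuck-at-0, N5 stuck-at-1} — 3 in all.

3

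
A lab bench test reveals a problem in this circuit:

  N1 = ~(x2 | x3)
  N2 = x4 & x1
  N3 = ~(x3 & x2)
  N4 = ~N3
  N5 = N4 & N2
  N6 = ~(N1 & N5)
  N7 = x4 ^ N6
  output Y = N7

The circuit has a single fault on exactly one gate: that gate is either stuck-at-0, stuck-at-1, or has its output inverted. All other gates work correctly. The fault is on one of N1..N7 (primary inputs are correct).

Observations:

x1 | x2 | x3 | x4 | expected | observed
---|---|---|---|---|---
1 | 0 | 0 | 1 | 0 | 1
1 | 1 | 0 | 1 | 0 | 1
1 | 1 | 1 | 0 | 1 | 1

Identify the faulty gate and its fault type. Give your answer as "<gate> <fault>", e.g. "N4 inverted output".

Fault-free values for test 1 (x1=1, x2=0, x3=0, x4=1): N1=1, N2=1, N3=1, N4=0, N5=0, N6=1, N7=0, giving Y=0. Observed 1.
Test 1: faults giving observed 1 are {N3 stuck-at-0, N3 inverted output, N4 stuck-at-1, N4 inverted output, N5 stuck-at-1, N5 inverted output, N6 stuck-at-0, N6 inverted output, N7 stuck-at-1, N7 inverted output}.
Test 2 (x1=1, x2=1, x3=0, x4=1): fault-free N1=0, N2=1, N3=1, N4=0, N5=0, N6=1, N7=0 → 0; observed 1. Eliminates N3 stuck-at-0, N3 inverted output, N4 stuck-at-1, N4 inverted output, N5 stuck-at-1, N5 inverted output.
Test 3 (x1=1, x2=1, x3=1, x4=0): fault-free N1=0, N2=0, N3=0, N4=1, N5=0, N6=1, N7=1 → 1; observed 1. Eliminates N6 stuck-at-0, N6 inverted output, N7 inverted output.
Only N7 stuck-at-1 is consistent with every test.

N7 stuck-at-1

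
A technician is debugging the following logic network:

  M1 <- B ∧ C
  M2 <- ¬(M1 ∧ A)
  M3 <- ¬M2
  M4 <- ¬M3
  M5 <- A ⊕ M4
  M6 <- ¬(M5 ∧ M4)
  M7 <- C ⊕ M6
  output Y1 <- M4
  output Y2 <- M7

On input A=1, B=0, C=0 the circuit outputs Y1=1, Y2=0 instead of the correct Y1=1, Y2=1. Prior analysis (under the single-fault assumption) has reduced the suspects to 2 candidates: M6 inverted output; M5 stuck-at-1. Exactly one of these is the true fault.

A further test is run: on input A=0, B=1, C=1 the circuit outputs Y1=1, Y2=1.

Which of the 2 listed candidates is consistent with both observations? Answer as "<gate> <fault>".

Evaluate each candidate on input A=0, B=1, C=1:
  M6 inverted output: M1=1, M2=1, M3=0, M4=1, M5=1, M6=1 [inverted output], M7=0 → Y1=1, Y2=0 — eliminated
  M5 stuck-at-1: M1=1, M2=1, M3=0, M4=1, M5=1 [stuck-at-1], M6=0, M7=1 → Y1=1, Y2=1 — matches
Only M5 stuck-at-1 reproduces the observed Y1=1, Y2=1.

M5 stuck-at-1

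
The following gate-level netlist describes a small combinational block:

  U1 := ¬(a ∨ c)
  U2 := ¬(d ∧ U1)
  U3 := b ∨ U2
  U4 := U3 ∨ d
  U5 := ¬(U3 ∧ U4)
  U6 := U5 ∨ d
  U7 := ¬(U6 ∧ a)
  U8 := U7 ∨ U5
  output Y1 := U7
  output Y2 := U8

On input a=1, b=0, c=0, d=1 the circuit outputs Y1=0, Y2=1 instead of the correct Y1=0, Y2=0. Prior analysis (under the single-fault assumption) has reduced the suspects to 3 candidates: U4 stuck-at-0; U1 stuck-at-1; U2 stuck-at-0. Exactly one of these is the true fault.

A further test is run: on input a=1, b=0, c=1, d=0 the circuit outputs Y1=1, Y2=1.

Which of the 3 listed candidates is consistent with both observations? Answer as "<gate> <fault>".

U1 stuck-at-1

Evaluate each candidate on input a=1, b=0, c=1, d=0:
  U4 stuck-at-0: U1=0, U2=1, U3=1, U4=0 [stuck-at-0], U5=1, U6=1, U7=0, U8=1 → Y1=0, Y2=1 — eliminated
  U1 stuck-at-1: U1=1 [stuck-at-1], U2=1, U3=1, U4=1, U5=0, U6=0, U7=1, U8=1 → Y1=1, Y2=1 — matches
  U2 stuck-at-0: U1=0, U2=0 [stuck-at-0], U3=0, U4=0, U5=1, U6=1, U7=0, U8=1 → Y1=0, Y2=1 — eliminated
Only U1 stuck-at-1 reproduces the observed Y1=1, Y2=1.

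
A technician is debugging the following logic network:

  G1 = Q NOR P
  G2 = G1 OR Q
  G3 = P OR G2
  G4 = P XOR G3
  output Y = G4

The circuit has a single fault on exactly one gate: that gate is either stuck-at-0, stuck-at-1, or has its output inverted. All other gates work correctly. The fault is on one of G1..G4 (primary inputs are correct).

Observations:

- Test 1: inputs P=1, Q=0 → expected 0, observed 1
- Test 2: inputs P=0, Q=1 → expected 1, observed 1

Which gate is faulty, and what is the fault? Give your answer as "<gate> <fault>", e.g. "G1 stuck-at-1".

G4 stuck-at-1

Fault-free values for test 1 (P=1, Q=0): G1=0, G2=0, G3=1, G4=0, giving Y=0. Observed 1.
Test 1: faults giving observed 1 are {G3 stuck-at-0, G3 inverted output, G4 stuck-at-1, G4 inverted output}.
Test 2 (P=0, Q=1): fault-free G1=0, G2=1, G3=1, G4=1 → 1; observed 1. Eliminates G3 stuck-at-0, G3 inverted output, G4 inverted output.
Only G4 stuck-at-1 is consistent with every test.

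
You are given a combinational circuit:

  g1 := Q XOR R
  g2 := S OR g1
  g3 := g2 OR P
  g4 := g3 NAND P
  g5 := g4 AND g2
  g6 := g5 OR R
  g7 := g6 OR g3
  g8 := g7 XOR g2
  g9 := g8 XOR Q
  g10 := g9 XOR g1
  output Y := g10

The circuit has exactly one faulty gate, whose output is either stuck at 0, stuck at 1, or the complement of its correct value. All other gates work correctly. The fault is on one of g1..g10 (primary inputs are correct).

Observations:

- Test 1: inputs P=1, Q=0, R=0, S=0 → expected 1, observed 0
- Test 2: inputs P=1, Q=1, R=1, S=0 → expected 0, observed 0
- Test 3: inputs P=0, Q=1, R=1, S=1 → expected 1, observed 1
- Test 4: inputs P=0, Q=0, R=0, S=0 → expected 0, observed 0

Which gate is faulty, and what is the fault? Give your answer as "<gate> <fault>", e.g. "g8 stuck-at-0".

g3 stuck-at-0

Fault-free values for test 1 (P=1, Q=0, R=0, S=0): g1=0, g2=0, g3=1, g4=0, g5=0, g6=0, g7=1, g8=1, g9=1, g10=1, giving Y=1. Observed 0.
Test 1: faults giving observed 0 are {g2 stuck-at-1, g2 inverted output, g3 stuck-at-0, g3 inverted output, g7 stuck-at-0, g7 inverted output, g8 stuck-at-0, g8 inverted output, g9 stuck-at-0, g9 inverted output, g10 stuck-at-0, g10 inverted output}.
Test 2 (P=1, Q=1, R=1, S=0): fault-free g1=0, g2=0, g3=1, g4=0, g5=0, g6=1, g7=1, g8=1, g9=0, g10=0 → 0; observed 0. Eliminates g2 stuck-at-1, g2 inverted output, g7 stuck-at-0, g7 inverted output, g8 stuck-at-0, g8 inverted output, g9 inverted output, g10 inverted output.
Test 3 (P=0, Q=1, R=1, S=1): fault-free g1=0, g2=1, g3=1, g4=1, g5=1, g6=1, g7=1, g8=0, g9=1, g10=1 → 1; observed 1. Eliminates g9 stuck-at-0, g10 stuck-at-0.
Test 4 (P=0, Q=0, R=0, S=0): fault-free g1=0, g2=0, g3=0, g4=1, g5=0, g6=0, g7=0, g8=0, g9=0, g10=0 → 0; observed 0. Eliminates g3 inverted output.
Only g3 stuck-at-0 is consistent with every test.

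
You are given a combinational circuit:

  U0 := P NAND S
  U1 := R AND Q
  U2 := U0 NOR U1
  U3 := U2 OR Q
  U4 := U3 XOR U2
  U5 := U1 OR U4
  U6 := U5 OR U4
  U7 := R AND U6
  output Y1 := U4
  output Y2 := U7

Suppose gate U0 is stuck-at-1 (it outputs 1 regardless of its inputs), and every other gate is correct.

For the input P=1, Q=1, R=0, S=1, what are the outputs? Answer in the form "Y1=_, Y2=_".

Propagate with U0 forced: U0=1 [stuck-at-1], U1=0, U2=0, U3=1, U4=1, U5=1, U6=1, U7=0.
So the outputs are Y1=1, Y2=0. (Without the fault they would be Y1=0, Y2=0.)

Y1=1, Y2=0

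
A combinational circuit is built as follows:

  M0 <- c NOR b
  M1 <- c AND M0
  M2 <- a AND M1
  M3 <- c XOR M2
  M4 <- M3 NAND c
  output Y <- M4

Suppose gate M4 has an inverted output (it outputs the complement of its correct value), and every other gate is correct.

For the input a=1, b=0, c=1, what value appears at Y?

1

Propagate with M4 forced: M0=0, M1=0, M2=0, M3=1, M4=1 [inverted output].
So Y = 1. (Without the fault it would be 0.)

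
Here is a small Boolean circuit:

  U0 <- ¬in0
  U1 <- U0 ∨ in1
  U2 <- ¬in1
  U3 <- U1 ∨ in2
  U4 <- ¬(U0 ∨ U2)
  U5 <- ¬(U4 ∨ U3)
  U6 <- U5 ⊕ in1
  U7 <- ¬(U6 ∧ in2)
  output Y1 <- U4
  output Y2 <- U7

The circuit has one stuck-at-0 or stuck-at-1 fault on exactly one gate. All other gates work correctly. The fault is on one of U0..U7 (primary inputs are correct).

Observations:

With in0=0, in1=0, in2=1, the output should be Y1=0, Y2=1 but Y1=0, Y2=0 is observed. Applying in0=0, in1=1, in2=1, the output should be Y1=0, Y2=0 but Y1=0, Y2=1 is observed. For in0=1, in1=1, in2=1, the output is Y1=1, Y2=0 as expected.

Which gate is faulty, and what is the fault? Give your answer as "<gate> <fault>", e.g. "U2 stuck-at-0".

U3 stuck-at-0

Fault-free values for test 1 (in0=0, in1=0, in2=1): U0=1, U1=1, U2=1, U3=1, U4=0, U5=0, U6=0, U7=1, giving Y1=0, Y2=1. Observed Y1=0, Y2=0.
Test 1: faults giving observed Y1=0, Y2=0 are {U3 stuck-at-0, U5 stuck-at-1, U6 stuck-at-1, U7 stuck-at-0}.
Test 2 (in0=0, in1=1, in2=1): fault-free U0=1, U1=1, U2=0, U3=1, U4=0, U5=0, U6=1, U7=0 → Y1=0, Y2=0; observed Y1=0, Y2=1. Eliminates U6 stuck-at-1, U7 stuck-at-0.
Test 3 (in0=1, in1=1, in2=1): fault-free U0=0, U1=1, U2=0, U3=1, U4=1, U5=0, U6=1, U7=0 → Y1=1, Y2=0; observed Y1=1, Y2=0. Eliminates U5 stuck-at-1.
Only U3 stuck-at-0 is consistent with every test.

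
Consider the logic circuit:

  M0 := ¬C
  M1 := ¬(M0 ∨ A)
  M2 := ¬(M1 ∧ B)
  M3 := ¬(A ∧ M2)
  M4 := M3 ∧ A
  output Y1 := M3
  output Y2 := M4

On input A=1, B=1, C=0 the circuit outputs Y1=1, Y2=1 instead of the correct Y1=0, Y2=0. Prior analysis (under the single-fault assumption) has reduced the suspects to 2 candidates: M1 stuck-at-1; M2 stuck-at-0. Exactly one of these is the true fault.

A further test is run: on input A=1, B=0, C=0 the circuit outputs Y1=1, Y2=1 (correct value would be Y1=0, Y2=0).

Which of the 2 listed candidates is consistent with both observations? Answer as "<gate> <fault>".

Evaluate each candidate on input A=1, B=0, C=0:
  M1 stuck-at-1: M0=1, M1=1 [stuck-at-1], M2=1, M3=0, M4=0 → Y1=0, Y2=0 — eliminated
  M2 stuck-at-0: M0=1, M1=0, M2=0 [stuck-at-0], M3=1, M4=1 → Y1=1, Y2=1 — matches
Only M2 stuck-at-0 reproduces the observed Y1=1, Y2=1.

M2 stuck-at-0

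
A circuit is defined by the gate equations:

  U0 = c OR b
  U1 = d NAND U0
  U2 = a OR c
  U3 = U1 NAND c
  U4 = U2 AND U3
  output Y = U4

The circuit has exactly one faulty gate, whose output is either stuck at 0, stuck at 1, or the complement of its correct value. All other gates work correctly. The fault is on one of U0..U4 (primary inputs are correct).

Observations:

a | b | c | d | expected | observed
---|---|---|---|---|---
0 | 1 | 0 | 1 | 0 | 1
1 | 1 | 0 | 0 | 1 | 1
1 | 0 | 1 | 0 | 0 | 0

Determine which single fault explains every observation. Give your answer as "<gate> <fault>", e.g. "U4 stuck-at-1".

U2 stuck-at-1

Fault-free values for test 1 (a=0, b=1, c=0, d=1): U0=1, U1=0, U2=0, U3=1, U4=0, giving Y=0. Observed 1.
Test 1: faults giving observed 1 are {U2 stuck-at-1, U2 inverted output, U4 stuck-at-1, U4 inverted output}.
Test 2 (a=1, b=1, c=0, d=0): fault-free U0=1, U1=1, U2=1, U3=1, U4=1 → 1; observed 1. Eliminates U2 inverted output, U4 inverted output.
Test 3 (a=1, b=0, c=1, d=0): fault-free U0=1, U1=1, U2=1, U3=0, U4=0 → 0; observed 0. Eliminates U4 stuck-at-1.
Only U2 stuck-at-1 is consistent with every test.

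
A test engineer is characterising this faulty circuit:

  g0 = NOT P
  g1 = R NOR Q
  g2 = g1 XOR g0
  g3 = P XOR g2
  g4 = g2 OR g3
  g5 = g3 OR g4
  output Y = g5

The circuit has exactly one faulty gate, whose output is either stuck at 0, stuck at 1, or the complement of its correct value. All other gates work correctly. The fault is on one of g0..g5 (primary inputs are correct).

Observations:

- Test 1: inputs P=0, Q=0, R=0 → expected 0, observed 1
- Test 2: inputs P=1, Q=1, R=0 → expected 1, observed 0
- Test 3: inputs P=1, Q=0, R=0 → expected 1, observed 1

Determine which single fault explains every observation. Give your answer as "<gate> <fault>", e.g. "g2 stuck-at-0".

g3 inverted output

Fault-free values for test 1 (P=0, Q=0, R=0): g0=1, g1=1, g2=0, g3=0, g4=0, g5=0, giving Y=0. Observed 1.
Test 1: faults giving observed 1 are {g0 stuck-at-0, g0 inverted output, g1 stuck-at-0, g1 inverted output, g2 stuck-at-1, g2 inverted output, g3 stuck-at-1, g3 inverted output, g4 stuck-at-1, g4 inverted output, g5 stuck-at-1, g5 inverted output}.
Test 2 (P=1, Q=1, R=0): fault-free g0=0, g1=0, g2=0, g3=1, g4=1, g5=1 → 1; observed 0. Eliminates g0 stuck-at-0, g0 inverted output, g1 stuck-at-0, g1 inverted output, g2 stuck-at-1, g2 inverted output, g3 stuck-at-1, g4 stuck-at-1, g4 inverted output, g5 stuck-at-1.
Test 3 (P=1, Q=0, R=0): fault-free g0=0, g1=1, g2=1, g3=0, g4=1, g5=1 → 1; observed 1. Eliminates g5 inverted output.
Only g3 inverted output is consistent with every test.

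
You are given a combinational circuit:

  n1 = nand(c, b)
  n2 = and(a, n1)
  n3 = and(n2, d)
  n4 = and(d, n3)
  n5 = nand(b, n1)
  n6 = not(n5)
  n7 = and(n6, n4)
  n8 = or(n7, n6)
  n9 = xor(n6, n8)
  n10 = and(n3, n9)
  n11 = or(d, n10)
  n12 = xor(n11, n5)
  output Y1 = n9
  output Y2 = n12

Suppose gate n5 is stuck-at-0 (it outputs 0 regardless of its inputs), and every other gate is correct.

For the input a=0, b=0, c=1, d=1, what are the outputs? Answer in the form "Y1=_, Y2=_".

Propagate with n5 forced: n1=1, n2=0, n3=0, n4=0, n5=0 [stuck-at-0], n6=1, n7=0, n8=1, n9=0, n10=0, n11=1, n12=1.
So the outputs are Y1=0, Y2=1. (Without the fault they would be Y1=0, Y2=0.)

Y1=0, Y2=1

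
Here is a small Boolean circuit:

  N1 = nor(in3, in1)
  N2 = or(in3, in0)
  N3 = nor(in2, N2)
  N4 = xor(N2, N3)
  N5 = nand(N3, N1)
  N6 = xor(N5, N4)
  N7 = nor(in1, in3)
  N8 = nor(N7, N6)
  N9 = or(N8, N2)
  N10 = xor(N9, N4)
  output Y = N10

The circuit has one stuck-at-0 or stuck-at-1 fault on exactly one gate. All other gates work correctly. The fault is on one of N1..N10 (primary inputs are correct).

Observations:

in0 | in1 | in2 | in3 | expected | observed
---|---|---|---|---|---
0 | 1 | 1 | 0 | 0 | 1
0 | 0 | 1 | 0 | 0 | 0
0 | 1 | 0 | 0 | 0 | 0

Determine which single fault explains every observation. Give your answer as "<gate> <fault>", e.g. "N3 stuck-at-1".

Fault-free values for test 1 (in0=0, in1=1, in2=1, in3=0): N1=0, N2=0, N3=0, N4=0, N5=1, N6=1, N7=0, N8=0, N9=0, N10=0, giving Y=0. Observed 1.
Test 1: faults giving observed 1 are {N5 stuck-at-0, N6 stuck-at-0, N8 stuck-at-1, N9 stuck-at-1, N10 stuck-at-1}.
Test 2 (in0=0, in1=0, in2=1, in3=0): fault-free N1=1, N2=0, N3=0, N4=0, N5=1, N6=1, N7=1, N8=0, N9=0, N10=0 → 0; observed 0. Eliminates N8 stuck-at-1, N9 stuck-at-1, N10 stuck-at-1.
Test 3 (in0=0, in1=1, in2=0, in3=0): fault-free N1=0, N2=0, N3=1, N4=1, N5=1, N6=0, N7=0, N8=1, N9=1, N10=0 → 0; observed 0. Eliminates N5 stuck-at-0.
Only N6 stuck-at-0 is consistent with every test.

N6 stuck-at-0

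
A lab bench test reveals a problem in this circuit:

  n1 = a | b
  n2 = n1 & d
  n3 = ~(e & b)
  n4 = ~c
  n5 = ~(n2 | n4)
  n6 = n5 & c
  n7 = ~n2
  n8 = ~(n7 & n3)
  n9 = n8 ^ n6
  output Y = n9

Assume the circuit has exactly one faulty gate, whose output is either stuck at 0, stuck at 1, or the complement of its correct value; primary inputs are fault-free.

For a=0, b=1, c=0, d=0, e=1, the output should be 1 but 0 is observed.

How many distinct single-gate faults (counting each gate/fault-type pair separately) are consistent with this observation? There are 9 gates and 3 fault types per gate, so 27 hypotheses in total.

8

Fault-free: n1=1, n2=0, n3=0, n4=1, n5=0, n6=0, n7=1, n8=1, n9=1 → 1. Observed 0.
  n1: none of the 3 fault types match ✗
  n2: none of the 3 fault types match ✗
  n3: stuck-at-1, inverted output ✓; others ✗
  n4: none of the 3 fault types match ✗
  n5: none of the 3 fault types match ✗
  n6: stuck-at-1, inverted output ✓; others ✗
  n7: none of the 3 fault types match ✗
  n8: stuck-at-0, inverted output ✓; others ✗
  n9: stuck-at-0, inverted output ✓; others ✗
Consistent faults: {n3 stuck-at-1, n3 inverted output, n6 stuck-at-1, n6 inverted output, n8 stuck-at-0, n8 inverted output, n9 stuck-at-0, n9 inverted output} — 8 in all.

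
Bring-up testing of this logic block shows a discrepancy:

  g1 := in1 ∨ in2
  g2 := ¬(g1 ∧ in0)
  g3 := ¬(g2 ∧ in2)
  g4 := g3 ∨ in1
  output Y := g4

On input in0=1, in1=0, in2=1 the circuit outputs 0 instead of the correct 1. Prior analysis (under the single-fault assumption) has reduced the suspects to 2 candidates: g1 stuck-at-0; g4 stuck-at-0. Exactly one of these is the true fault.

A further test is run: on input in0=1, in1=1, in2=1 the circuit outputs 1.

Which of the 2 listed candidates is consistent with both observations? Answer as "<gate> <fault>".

Evaluate each candidate on input in0=1, in1=1, in2=1:
  g1 stuck-at-0: g1=0 [stuck-at-0], g2=1, g3=0, g4=1 → 1 — matches
  g4 stuck-at-0: g1=1, g2=0, g3=1, g4=0 [stuck-at-0] → 0 — eliminated
Only g1 stuck-at-0 reproduces the observed 1.

g1 stuck-at-0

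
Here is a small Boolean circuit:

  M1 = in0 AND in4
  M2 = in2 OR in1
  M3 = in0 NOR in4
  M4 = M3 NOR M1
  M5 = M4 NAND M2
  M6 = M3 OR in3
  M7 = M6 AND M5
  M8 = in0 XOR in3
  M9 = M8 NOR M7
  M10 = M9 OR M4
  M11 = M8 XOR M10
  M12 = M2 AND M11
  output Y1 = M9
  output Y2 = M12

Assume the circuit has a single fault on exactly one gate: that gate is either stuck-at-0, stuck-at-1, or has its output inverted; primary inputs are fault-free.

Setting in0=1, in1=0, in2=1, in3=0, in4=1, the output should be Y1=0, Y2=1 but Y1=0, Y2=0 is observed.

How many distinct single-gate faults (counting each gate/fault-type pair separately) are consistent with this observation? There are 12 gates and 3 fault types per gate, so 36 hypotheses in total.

12

Fault-free: M1=1, M2=1, M3=0, M4=0, M5=1, M6=0, M7=0, M8=1, M9=0, M10=0, M11=1, M12=1 → Y1=0, Y2=1. Observed Y1=0, Y2=0.
  M1: stuck-at-0, inverted output ✓; others ✗
  M2: stuck-at-0, inverted output ✓; others ✗
  M3: none of the 3 fault types match ✗
  M4: stuck-at-1, inverted output ✓; others ✗
  M5: none of the 3 fault types match ✗
  M6: none of the 3 fault types match ✗
  M7: none of the 3 fault types match ✗
  M8: none of the 3 fault types match ✗
  M9: none of the 3 fault types match ✗
  M10: stuck-at-1, inverted output ✓; others ✗
  M11: stuck-at-0, inverted output ✓; others ✗
  M12: stuck-at-0, inverted output ✓; others ✗
Consistent faults: {M1 stuck-at-0, M1 inverted output, M2 stuck-at-0, M2 inverted output, M4 stuck-at-1, M4 inverted output, M10 stuck-at-1, M10 inverted output, M11 stuck-at-0, M11 inverted output, M12 stuck-at-0, M12 inverted output} — 12 in all.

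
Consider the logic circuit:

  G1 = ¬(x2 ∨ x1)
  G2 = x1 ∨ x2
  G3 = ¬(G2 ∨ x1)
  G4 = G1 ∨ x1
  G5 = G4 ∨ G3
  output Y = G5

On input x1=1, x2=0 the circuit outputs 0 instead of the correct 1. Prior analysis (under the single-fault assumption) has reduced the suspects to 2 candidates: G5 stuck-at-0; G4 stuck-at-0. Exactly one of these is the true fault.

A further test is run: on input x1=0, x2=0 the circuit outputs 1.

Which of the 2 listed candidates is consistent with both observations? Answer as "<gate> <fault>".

Evaluate each candidate on input x1=0, x2=0:
  G5 stuck-at-0: G1=1, G2=0, G3=1, G4=1, G5=0 [stuck-at-0] → 0 — eliminated
  G4 stuck-at-0: G1=1, G2=0, G3=1, G4=0 [stuck-at-0], G5=1 → 1 — matches
Only G4 stuck-at-0 reproduces the observed 1.

G4 stuck-at-0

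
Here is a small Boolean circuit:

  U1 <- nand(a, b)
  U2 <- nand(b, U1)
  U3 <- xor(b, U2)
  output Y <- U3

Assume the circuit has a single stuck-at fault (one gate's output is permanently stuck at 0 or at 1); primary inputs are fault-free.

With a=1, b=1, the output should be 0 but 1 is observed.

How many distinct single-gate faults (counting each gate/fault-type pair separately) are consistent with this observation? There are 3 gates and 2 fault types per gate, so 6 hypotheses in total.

3

Fault-free: U1=0, U2=1, U3=0 → 0. Observed 1.
  U1 stuck-at-0: output 0 ✗
  U1 stuck-at-1: output 1 ✓
  U2 stuck-at-0: output 1 ✓
  U2 stuck-at-1: output 0 ✗
  U3 stuck-at-0: output 0 ✗
  U3 stuck-at-1: output 1 ✓
Consistent faults: {U1 stuck-at-1, U2 stuck-at-0, U3 stuck-at-1} — 3 in all.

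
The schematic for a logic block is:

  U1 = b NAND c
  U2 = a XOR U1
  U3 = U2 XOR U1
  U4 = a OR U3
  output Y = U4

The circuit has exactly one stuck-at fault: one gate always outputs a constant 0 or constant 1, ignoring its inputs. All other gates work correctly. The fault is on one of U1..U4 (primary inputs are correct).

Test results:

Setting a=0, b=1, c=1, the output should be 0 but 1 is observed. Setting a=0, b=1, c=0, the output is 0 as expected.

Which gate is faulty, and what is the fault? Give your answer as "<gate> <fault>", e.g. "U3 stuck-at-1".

Fault-free values for test 1 (a=0, b=1, c=1): U1=0, U2=0, U3=0, U4=0, giving Y=0. Observed 1.
Test 1: faults giving observed 1 are {U2 stuck-at-1, U3 stuck-at-1, U4 stuck-at-1}.
Test 2 (a=0, b=1, c=0): fault-free U1=1, U2=1, U3=0, U4=0 → 0; observed 0. Eliminates U3 stuck-at-1, U4 stuck-at-1.
Only U2 stuck-at-1 is consistent with every test.

U2 stuck-at-1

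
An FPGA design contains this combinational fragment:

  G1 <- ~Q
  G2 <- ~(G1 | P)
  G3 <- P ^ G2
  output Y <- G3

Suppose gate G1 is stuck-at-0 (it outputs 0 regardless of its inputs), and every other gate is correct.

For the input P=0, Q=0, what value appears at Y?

1

Propagate with G1 forced: G1=0 [stuck-at-0], G2=1, G3=1.
So Y = 1. (Without the fault it would be 0.)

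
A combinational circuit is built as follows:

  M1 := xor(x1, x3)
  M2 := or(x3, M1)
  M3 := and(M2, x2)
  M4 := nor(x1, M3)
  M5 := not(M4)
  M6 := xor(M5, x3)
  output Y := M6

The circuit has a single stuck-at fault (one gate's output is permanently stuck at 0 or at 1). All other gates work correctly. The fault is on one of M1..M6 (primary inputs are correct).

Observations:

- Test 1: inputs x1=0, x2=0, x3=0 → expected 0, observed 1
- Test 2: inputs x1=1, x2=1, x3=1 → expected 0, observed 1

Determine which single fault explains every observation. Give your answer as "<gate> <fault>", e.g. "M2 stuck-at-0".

Fault-free values for test 1 (x1=0, x2=0, x3=0): M1=0, M2=0, M3=0, M4=1, M5=0, M6=0, giving Y=0. Observed 1.
Test 1: faults giving observed 1 are {M3 stuck-at-1, M4 stuck-at-0, M5 stuck-at-1, M6 stuck-at-1}.
Test 2 (x1=1, x2=1, x3=1): fault-free M1=0, M2=1, M3=1, M4=0, M5=1, M6=0 → 0; observed 1. Eliminates M3 stuck-at-1, M4 stuck-at-0, M5 stuck-at-1.
Only M6 stuck-at-1 is consistent with every test.

M6 stuck-at-1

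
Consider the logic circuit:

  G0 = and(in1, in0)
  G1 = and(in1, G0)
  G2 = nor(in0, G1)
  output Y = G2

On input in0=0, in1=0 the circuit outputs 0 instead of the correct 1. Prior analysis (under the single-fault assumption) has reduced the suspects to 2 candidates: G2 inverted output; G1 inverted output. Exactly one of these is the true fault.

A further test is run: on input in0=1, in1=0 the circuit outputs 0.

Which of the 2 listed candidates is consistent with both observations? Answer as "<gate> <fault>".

Evaluate each candidate on input in0=1, in1=0:
  G2 inverted output: G0=0, G1=0, G2=1 [inverted output] → 1 — eliminated
  G1 inverted output: G0=0, G1=1 [inverted output], G2=0 → 0 — matches
Only G1 inverted output reproduces the observed 0.

G1 inverted output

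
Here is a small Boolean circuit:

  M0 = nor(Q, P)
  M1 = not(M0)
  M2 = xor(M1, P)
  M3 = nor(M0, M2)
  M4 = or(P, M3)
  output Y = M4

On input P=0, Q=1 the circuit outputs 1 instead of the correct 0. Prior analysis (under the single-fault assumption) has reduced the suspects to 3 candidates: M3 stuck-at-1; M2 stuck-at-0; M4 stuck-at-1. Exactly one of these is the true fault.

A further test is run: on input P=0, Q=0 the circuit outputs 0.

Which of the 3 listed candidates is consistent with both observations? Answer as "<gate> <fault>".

Evaluate each candidate on input P=0, Q=0:
  M3 stuck-at-1: M0=1, M1=0, M2=0, M3=1 [stuck-at-1], M4=1 → 1 — eliminated
  M2 stuck-at-0: M0=1, M1=0, M2=0 [stuck-at-0], M3=0, M4=0 → 0 — matches
  M4 stuck-at-1: M0=1, M1=0, M2=0, M3=0, M4=1 [stuck-at-1] → 1 — eliminated
Only M2 stuck-at-0 reproduces the observed 0.

M2 stuck-at-0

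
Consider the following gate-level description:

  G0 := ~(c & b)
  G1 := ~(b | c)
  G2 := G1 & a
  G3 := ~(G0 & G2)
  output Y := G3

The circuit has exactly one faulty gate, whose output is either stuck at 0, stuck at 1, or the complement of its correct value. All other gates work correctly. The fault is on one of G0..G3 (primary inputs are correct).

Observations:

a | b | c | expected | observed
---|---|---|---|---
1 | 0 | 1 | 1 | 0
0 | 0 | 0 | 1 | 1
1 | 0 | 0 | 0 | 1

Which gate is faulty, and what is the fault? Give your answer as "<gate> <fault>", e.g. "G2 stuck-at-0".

G1 inverted output

Fault-free values for test 1 (a=1, b=0, c=1): G0=1, G1=0, G2=0, G3=1, giving Y=1. Observed 0.
Test 1: faults giving observed 0 are {G1 stuck-at-1, G1 inverted output, G2 stuck-at-1, G2 inverted output, G3 stuck-at-0, G3 inverted output}.
Test 2 (a=0, b=0, c=0): fault-free G0=1, G1=1, G2=0, G3=1 → 1; observed 1. Eliminates G2 stuck-at-1, G2 inverted output, G3 stuck-at-0, G3 inverted output.
Test 3 (a=1, b=0, c=0): fault-free G0=1, G1=1, G2=1, G3=0 → 0; observed 1. Eliminates G1 stuck-at-1.
Only G1 inverted output is consistent with every test.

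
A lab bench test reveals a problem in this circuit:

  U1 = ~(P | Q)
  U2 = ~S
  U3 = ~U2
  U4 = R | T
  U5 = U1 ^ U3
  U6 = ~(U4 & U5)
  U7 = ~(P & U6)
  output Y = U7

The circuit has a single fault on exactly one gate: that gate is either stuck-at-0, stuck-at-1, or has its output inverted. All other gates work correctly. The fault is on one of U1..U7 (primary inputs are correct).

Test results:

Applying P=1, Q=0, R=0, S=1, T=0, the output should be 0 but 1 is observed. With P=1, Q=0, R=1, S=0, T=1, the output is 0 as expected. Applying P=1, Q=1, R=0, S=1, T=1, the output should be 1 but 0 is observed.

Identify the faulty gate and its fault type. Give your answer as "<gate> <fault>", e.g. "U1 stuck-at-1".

U4 inverted output

Fault-free values for test 1 (P=1, Q=0, R=0, S=1, T=0): U1=0, U2=0, U3=1, U4=0, U5=1, U6=1, U7=0, giving Y=0. Observed 1.
Test 1: faults giving observed 1 are {U4 stuck-at-1, U4 inverted output, U6 stuck-at-0, U6 inverted output, U7 stuck-at-1, U7 inverted output}.
Test 2 (P=1, Q=0, R=1, S=0, T=1): fault-free U1=0, U2=1, U3=0, U4=1, U5=0, U6=1, U7=0 → 0; observed 0. Eliminates U6 stuck-at-0, U6 inverted output, U7 stuck-at-1, U7 inverted output.
Test 3 (P=1, Q=1, R=0, S=1, T=1): fault-free U1=0, U2=0, U3=1, U4=1, U5=1, U6=0, U7=1 → 1; observed 0. Eliminates U4 stuck-at-1.
Only U4 inverted output is consistent with every test.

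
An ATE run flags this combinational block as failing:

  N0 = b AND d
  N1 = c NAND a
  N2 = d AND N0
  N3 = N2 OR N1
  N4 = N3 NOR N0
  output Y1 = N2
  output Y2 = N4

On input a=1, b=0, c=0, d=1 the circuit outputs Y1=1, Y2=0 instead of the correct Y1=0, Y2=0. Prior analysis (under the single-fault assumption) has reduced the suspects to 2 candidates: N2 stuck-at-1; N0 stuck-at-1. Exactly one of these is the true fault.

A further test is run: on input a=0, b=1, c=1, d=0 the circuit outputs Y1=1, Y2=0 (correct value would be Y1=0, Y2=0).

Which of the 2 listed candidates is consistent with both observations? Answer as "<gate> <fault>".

N2 stuck-at-1

Evaluate each candidate on input a=0, b=1, c=1, d=0:
  N2 stuck-at-1: N0=0, N1=1, N2=1 [stuck-at-1], N3=1, N4=0 → Y1=1, Y2=0 — matches
  N0 stuck-at-1: N0=1 [stuck-at-1], N1=1, N2=0, N3=1, N4=0 → Y1=0, Y2=0 — eliminated
Only N2 stuck-at-1 reproduces the observed Y1=1, Y2=0.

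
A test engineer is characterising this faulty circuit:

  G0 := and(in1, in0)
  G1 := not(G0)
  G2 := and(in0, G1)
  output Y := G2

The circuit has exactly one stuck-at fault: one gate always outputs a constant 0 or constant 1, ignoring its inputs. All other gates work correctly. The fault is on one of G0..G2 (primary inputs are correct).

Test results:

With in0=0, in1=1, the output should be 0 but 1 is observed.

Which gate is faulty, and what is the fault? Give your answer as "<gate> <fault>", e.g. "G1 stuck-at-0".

Fault-free values for test 1 (in0=0, in1=1): G0=0, G1=1, G2=0, giving Y=0. Observed 1.
Test 1: faults giving observed 1 are {G2 stuck-at-1}.
Only G2 stuck-at-1 is consistent with every test.

G2 stuck-at-1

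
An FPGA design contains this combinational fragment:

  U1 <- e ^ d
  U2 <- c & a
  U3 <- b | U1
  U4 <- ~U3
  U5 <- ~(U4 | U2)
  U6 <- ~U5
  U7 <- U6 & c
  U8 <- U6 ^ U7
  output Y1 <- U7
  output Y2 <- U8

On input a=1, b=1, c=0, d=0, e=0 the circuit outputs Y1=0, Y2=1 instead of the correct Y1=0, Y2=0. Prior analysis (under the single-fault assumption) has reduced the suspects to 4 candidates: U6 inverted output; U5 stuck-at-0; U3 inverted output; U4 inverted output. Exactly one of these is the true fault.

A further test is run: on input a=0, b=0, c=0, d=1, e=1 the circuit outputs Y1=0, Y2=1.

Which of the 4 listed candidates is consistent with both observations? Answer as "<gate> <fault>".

Evaluate each candidate on input a=0, b=0, c=0, d=1, e=1:
  U6 inverted output: U1=0, U2=0, U3=0, U4=1, U5=0, U6=0 [inverted output], U7=0, U8=0 → Y1=0, Y2=0 — eliminated
  U5 stuck-at-0: U1=0, U2=0, U3=0, U4=1, U5=0 [stuck-at-0], U6=1, U7=0, U8=1 → Y1=0, Y2=1 — matches
  U3 inverted output: U1=0, U2=0, U3=1 [inverted output], U4=0, U5=1, U6=0, U7=0, U8=0 → Y1=0, Y2=0 — eliminated
  U4 inverted output: U1=0, U2=0, U3=0, U4=0 [inverted output], U5=1, U6=0, U7=0, U8=0 → Y1=0, Y2=0 — eliminated
Only U5 stuck-at-0 reproduces the observed Y1=0, Y2=1.

U5 stuck-at-0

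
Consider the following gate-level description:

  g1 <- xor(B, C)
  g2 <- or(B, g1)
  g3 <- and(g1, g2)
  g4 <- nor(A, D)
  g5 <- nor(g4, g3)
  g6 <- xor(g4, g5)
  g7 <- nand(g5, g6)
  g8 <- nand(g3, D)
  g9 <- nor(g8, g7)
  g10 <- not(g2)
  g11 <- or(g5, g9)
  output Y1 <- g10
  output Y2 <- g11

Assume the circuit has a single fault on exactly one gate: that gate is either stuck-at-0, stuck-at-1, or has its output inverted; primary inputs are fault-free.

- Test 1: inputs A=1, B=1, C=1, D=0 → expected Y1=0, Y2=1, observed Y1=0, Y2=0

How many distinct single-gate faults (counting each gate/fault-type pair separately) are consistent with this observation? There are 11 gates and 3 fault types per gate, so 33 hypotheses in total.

10

Fault-free: g1=0, g2=1, g3=0, g4=0, g5=1, g6=1, g7=0, g8=1, g9=0, g10=0, g11=1 → Y1=0, Y2=1. Observed Y1=0, Y2=0.
  g1: stuck-at-1, inverted output ✓; others ✗
  g2: none of the 3 fault types match ✗
  g3: stuck-at-1, inverted output ✓; others ✗
  g4: stuck-at-1, inverted output ✓; others ✗
  g5: stuck-at-0, inverted output ✓; others ✗
  g6: none of the 3 fault types match ✗
  g7: none of the 3 fault types match ✗
  g8: none of the 3 fault types match ✗
  g9: none of the 3 fault types match ✗
  g10: none of the 3 fault types match ✗
  g11: stuck-at-0, inverted output ✓; others ✗
Consistent faults: {g1 stuck-at-1, g1 inverted output, g3 stuck-at-1, g3 inverted output, g4 stuck-at-1, g4 inverted output, g5 stuck-at-0, g5 inverted output, g11 stuck-at-0, g11 inverted output} — 10 in all.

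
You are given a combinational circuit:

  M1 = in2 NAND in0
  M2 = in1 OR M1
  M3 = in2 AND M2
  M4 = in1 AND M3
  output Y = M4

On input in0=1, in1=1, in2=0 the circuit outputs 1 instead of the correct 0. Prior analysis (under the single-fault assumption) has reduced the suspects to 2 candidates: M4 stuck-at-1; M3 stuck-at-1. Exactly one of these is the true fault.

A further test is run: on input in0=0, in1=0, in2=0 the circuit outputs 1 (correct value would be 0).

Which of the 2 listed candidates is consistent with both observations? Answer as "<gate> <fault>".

M4 stuck-at-1

Evaluate each candidate on input in0=0, in1=0, in2=0:
  M4 stuck-at-1: M1=1, M2=1, M3=0, M4=1 [stuck-at-1] → 1 — matches
  M3 stuck-at-1: M1=1, M2=1, M3=1 [stuck-at-1], M4=0 → 0 — eliminated
Only M4 stuck-at-1 reproduces the observed 1.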